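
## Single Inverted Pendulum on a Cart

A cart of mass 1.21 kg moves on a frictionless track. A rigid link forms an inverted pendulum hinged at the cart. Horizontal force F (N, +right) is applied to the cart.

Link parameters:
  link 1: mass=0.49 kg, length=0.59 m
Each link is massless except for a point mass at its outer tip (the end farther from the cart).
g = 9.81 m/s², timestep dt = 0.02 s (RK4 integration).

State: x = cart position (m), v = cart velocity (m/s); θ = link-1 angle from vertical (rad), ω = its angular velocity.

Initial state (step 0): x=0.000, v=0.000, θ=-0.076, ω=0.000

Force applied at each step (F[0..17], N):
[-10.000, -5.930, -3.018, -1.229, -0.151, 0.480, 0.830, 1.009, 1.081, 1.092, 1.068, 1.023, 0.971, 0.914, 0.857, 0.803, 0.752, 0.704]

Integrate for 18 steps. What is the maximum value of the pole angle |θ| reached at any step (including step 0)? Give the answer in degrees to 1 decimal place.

Answer: 4.4°

Derivation:
apply F[0]=-10.000 → step 1: x=-0.002, v=-0.159, θ=-0.074, ω=0.244
apply F[1]=-5.930 → step 2: x=-0.006, v=-0.251, θ=-0.067, ω=0.376
apply F[2]=-3.018 → step 3: x=-0.011, v=-0.296, θ=-0.059, ω=0.431
apply F[3]=-1.229 → step 4: x=-0.017, v=-0.312, θ=-0.051, ω=0.440
apply F[4]=-0.151 → step 5: x=-0.023, v=-0.311, θ=-0.042, ω=0.422
apply F[5]=+0.480 → step 6: x=-0.030, v=-0.300, θ=-0.034, ω=0.391
apply F[6]=+0.830 → step 7: x=-0.035, v=-0.284, θ=-0.026, ω=0.354
apply F[7]=+1.009 → step 8: x=-0.041, v=-0.265, θ=-0.020, ω=0.315
apply F[8]=+1.081 → step 9: x=-0.046, v=-0.246, θ=-0.014, ω=0.277
apply F[9]=+1.092 → step 10: x=-0.051, v=-0.227, θ=-0.009, ω=0.241
apply F[10]=+1.068 → step 11: x=-0.055, v=-0.209, θ=-0.004, ω=0.208
apply F[11]=+1.023 → step 12: x=-0.059, v=-0.192, θ=-0.000, ω=0.179
apply F[12]=+0.971 → step 13: x=-0.063, v=-0.176, θ=0.003, ω=0.152
apply F[13]=+0.914 → step 14: x=-0.066, v=-0.161, θ=0.006, ω=0.129
apply F[14]=+0.857 → step 15: x=-0.069, v=-0.148, θ=0.008, ω=0.108
apply F[15]=+0.803 → step 16: x=-0.072, v=-0.135, θ=0.010, ω=0.090
apply F[16]=+0.752 → step 17: x=-0.075, v=-0.124, θ=0.012, ω=0.074
apply F[17]=+0.704 → step 18: x=-0.077, v=-0.113, θ=0.013, ω=0.060
Max |angle| over trajectory = 0.076 rad = 4.4°.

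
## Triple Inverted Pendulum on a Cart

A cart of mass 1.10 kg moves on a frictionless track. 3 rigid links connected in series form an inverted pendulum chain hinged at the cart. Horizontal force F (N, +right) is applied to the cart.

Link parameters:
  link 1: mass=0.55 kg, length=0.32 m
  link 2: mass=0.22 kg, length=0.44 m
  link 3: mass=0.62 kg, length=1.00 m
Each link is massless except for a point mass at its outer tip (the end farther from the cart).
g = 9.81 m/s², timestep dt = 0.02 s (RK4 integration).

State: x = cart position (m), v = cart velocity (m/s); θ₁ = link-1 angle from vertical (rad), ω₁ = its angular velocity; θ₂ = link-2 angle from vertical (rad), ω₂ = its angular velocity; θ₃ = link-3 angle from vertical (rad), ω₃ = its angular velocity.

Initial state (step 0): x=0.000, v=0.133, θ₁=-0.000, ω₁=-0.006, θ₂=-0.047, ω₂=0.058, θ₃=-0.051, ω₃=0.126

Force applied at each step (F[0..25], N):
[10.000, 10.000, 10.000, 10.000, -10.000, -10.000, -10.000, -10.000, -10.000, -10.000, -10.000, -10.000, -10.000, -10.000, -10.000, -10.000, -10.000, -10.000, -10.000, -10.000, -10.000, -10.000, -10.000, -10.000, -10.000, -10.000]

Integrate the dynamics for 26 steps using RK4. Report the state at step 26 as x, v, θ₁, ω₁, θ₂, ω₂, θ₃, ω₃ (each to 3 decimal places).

apply F[0]=+10.000 → step 1: x=0.004, v=0.315, θ₁=-0.005, ω₁=-0.535, θ₂=-0.046, ω₂=0.012, θ₃=-0.049, ω₃=0.124
apply F[1]=+10.000 → step 2: x=0.013, v=0.500, θ₁=-0.022, ω₁=-1.090, θ₂=-0.046, ω₂=-0.024, θ₃=-0.046, ω₃=0.123
apply F[2]=+10.000 → step 3: x=0.025, v=0.690, θ₁=-0.049, ω₁=-1.692, θ₂=-0.047, ω₂=-0.039, θ₃=-0.044, ω₃=0.124
apply F[3]=+10.000 → step 4: x=0.040, v=0.885, θ₁=-0.090, ω₁=-2.357, θ₂=-0.048, ω₂=-0.025, θ₃=-0.041, ω₃=0.127
apply F[4]=-10.000 → step 5: x=0.056, v=0.728, θ₁=-0.133, ω₁=-1.996, θ₂=-0.048, ω₂=0.032, θ₃=-0.038, ω₃=0.133
apply F[5]=-10.000 → step 6: x=0.069, v=0.583, θ₁=-0.170, ω₁=-1.735, θ₂=-0.046, ω₂=0.134, θ₃=-0.036, ω₃=0.140
apply F[6]=-10.000 → step 7: x=0.080, v=0.447, θ₁=-0.203, ω₁=-1.560, θ₂=-0.042, ω₂=0.280, θ₃=-0.033, ω₃=0.148
apply F[7]=-10.000 → step 8: x=0.087, v=0.318, θ₁=-0.233, ω₁=-1.463, θ₂=-0.035, ω₂=0.471, θ₃=-0.030, ω₃=0.153
apply F[8]=-10.000 → step 9: x=0.093, v=0.196, θ₁=-0.262, ω₁=-1.433, θ₂=-0.023, ω₂=0.707, θ₃=-0.027, ω₃=0.154
apply F[9]=-10.000 → step 10: x=0.095, v=0.078, θ₁=-0.291, ω₁=-1.462, θ₂=-0.006, ω₂=0.993, θ₃=-0.024, ω₃=0.147
apply F[10]=-10.000 → step 11: x=0.096, v=-0.038, θ₁=-0.321, ω₁=-1.539, θ₂=0.017, ω₂=1.328, θ₃=-0.021, ω₃=0.130
apply F[11]=-10.000 → step 12: x=0.094, v=-0.152, θ₁=-0.353, ω₁=-1.650, θ₂=0.047, ω₂=1.709, θ₃=-0.019, ω₃=0.102
apply F[12]=-10.000 → step 13: x=0.090, v=-0.267, θ₁=-0.387, ω₁=-1.776, θ₂=0.086, ω₂=2.127, θ₃=-0.017, ω₃=0.065
apply F[13]=-10.000 → step 14: x=0.083, v=-0.384, θ₁=-0.424, ω₁=-1.896, θ₂=0.133, ω₂=2.565, θ₃=-0.016, ω₃=0.021
apply F[14]=-10.000 → step 15: x=0.074, v=-0.505, θ₁=-0.463, ω₁=-1.990, θ₂=0.188, ω₂=3.001, θ₃=-0.016, ω₃=-0.021
apply F[15]=-10.000 → step 16: x=0.063, v=-0.629, θ₁=-0.503, ω₁=-2.043, θ₂=0.252, ω₂=3.418, θ₃=-0.017, ω₃=-0.053
apply F[16]=-10.000 → step 17: x=0.049, v=-0.756, θ₁=-0.544, ω₁=-2.052, θ₂=0.325, ω₂=3.805, θ₃=-0.018, ω₃=-0.068
apply F[17]=-10.000 → step 18: x=0.033, v=-0.883, θ₁=-0.585, ω₁=-2.018, θ₂=0.404, ω₂=4.157, θ₃=-0.019, ω₃=-0.058
apply F[18]=-10.000 → step 19: x=0.014, v=-1.011, θ₁=-0.624, ω₁=-1.947, θ₂=0.491, ω₂=4.478, θ₃=-0.020, ω₃=-0.020
apply F[19]=-10.000 → step 20: x=-0.008, v=-1.136, θ₁=-0.662, ω₁=-1.847, θ₂=0.583, ω₂=4.773, θ₃=-0.020, ω₃=0.051
apply F[20]=-10.000 → step 21: x=-0.032, v=-1.258, θ₁=-0.698, ω₁=-1.725, θ₂=0.682, ω₂=5.050, θ₃=-0.018, ω₃=0.158
apply F[21]=-10.000 → step 22: x=-0.058, v=-1.375, θ₁=-0.731, ω₁=-1.587, θ₂=0.785, ω₂=5.316, θ₃=-0.013, ω₃=0.302
apply F[22]=-10.000 → step 23: x=-0.087, v=-1.487, θ₁=-0.762, ω₁=-1.440, θ₂=0.894, ω₂=5.577, θ₃=-0.006, ω₃=0.487
apply F[23]=-10.000 → step 24: x=-0.118, v=-1.592, θ₁=-0.789, ω₁=-1.288, θ₂=1.008, ω₂=5.837, θ₃=0.006, ω₃=0.716
apply F[24]=-10.000 → step 25: x=-0.150, v=-1.689, θ₁=-0.813, ω₁=-1.137, θ₂=1.128, ω₂=6.096, θ₃=0.023, ω₃=0.993
apply F[25]=-10.000 → step 26: x=-0.185, v=-1.778, θ₁=-0.834, ω₁=-0.994, θ₂=1.252, ω₂=6.352, θ₃=0.046, ω₃=1.319

Answer: x=-0.185, v=-1.778, θ₁=-0.834, ω₁=-0.994, θ₂=1.252, ω₂=6.352, θ₃=0.046, ω₃=1.319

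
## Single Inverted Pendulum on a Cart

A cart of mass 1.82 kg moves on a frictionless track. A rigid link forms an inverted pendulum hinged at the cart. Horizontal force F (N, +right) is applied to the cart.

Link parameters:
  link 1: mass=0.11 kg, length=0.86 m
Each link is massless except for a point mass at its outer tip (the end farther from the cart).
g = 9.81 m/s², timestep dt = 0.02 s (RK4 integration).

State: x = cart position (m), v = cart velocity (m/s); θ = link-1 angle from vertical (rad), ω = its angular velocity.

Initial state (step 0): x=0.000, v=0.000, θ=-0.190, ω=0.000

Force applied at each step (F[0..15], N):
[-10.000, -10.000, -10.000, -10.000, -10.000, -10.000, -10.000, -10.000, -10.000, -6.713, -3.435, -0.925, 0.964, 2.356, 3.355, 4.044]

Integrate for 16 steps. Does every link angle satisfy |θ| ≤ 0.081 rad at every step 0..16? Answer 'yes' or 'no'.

Answer: no

Derivation:
apply F[0]=-10.000 → step 1: x=-0.001, v=-0.107, θ=-0.189, ω=0.080
apply F[1]=-10.000 → step 2: x=-0.004, v=-0.215, θ=-0.187, ω=0.160
apply F[2]=-10.000 → step 3: x=-0.010, v=-0.322, θ=-0.183, ω=0.241
apply F[3]=-10.000 → step 4: x=-0.017, v=-0.430, θ=-0.177, ω=0.323
apply F[4]=-10.000 → step 5: x=-0.027, v=-0.538, θ=-0.170, ω=0.407
apply F[5]=-10.000 → step 6: x=-0.039, v=-0.646, θ=-0.161, ω=0.493
apply F[6]=-10.000 → step 7: x=-0.053, v=-0.754, θ=-0.150, ω=0.582
apply F[7]=-10.000 → step 8: x=-0.069, v=-0.862, θ=-0.138, ω=0.673
apply F[8]=-10.000 → step 9: x=-0.087, v=-0.970, θ=-0.123, ω=0.768
apply F[9]=-6.713 → step 10: x=-0.107, v=-1.042, θ=-0.107, ω=0.826
apply F[10]=-3.435 → step 11: x=-0.129, v=-1.079, θ=-0.091, ω=0.846
apply F[11]=-0.925 → step 12: x=-0.150, v=-1.088, θ=-0.074, ω=0.838
apply F[12]=+0.964 → step 13: x=-0.172, v=-1.077, θ=-0.057, ω=0.810
apply F[13]=+2.356 → step 14: x=-0.193, v=-1.051, θ=-0.041, ω=0.768
apply F[14]=+3.355 → step 15: x=-0.214, v=-1.013, θ=-0.027, ω=0.717
apply F[15]=+4.044 → step 16: x=-0.234, v=-0.969, θ=-0.013, ω=0.660
Max |angle| over trajectory = 0.190 rad; bound = 0.081 → exceeded.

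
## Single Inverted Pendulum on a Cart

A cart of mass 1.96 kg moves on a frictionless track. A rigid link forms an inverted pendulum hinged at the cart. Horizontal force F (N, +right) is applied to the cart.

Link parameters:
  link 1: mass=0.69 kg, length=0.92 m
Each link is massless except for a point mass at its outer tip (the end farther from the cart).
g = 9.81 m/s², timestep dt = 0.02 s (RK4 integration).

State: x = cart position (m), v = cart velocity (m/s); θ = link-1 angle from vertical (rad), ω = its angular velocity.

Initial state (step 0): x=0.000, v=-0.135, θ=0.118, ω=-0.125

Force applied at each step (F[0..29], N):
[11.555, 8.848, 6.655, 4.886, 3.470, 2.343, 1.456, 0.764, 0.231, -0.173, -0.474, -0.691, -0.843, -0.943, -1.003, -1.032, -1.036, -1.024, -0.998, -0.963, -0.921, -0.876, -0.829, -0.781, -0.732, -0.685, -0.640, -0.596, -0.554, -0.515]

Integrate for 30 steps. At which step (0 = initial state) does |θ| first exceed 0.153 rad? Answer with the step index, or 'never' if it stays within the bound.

apply F[0]=+11.555 → step 1: x=-0.002, v=-0.026, θ=0.115, ω=-0.218
apply F[1]=+8.848 → step 2: x=-0.001, v=0.057, θ=0.110, ω=-0.283
apply F[2]=+6.655 → step 3: x=0.000, v=0.117, θ=0.103, ω=-0.326
apply F[3]=+4.886 → step 4: x=0.003, v=0.160, θ=0.097, ω=-0.351
apply F[4]=+3.470 → step 5: x=0.007, v=0.189, θ=0.090, ω=-0.363
apply F[5]=+2.343 → step 6: x=0.011, v=0.207, θ=0.082, ω=-0.364
apply F[6]=+1.456 → step 7: x=0.015, v=0.217, θ=0.075, ω=-0.357
apply F[7]=+0.764 → step 8: x=0.019, v=0.220, θ=0.068, ω=-0.345
apply F[8]=+0.231 → step 9: x=0.024, v=0.217, θ=0.061, ω=-0.329
apply F[9]=-0.173 → step 10: x=0.028, v=0.212, θ=0.055, ω=-0.311
apply F[10]=-0.474 → step 11: x=0.032, v=0.203, θ=0.049, ω=-0.291
apply F[11]=-0.691 → step 12: x=0.036, v=0.193, θ=0.043, ω=-0.270
apply F[12]=-0.843 → step 13: x=0.040, v=0.182, θ=0.038, ω=-0.249
apply F[13]=-0.943 → step 14: x=0.043, v=0.170, θ=0.033, ω=-0.228
apply F[14]=-1.003 → step 15: x=0.047, v=0.157, θ=0.029, ω=-0.208
apply F[15]=-1.032 → step 16: x=0.050, v=0.145, θ=0.025, ω=-0.189
apply F[16]=-1.036 → step 17: x=0.052, v=0.133, θ=0.021, ω=-0.170
apply F[17]=-1.024 → step 18: x=0.055, v=0.121, θ=0.018, ω=-0.153
apply F[18]=-0.998 → step 19: x=0.057, v=0.110, θ=0.015, ω=-0.137
apply F[19]=-0.963 → step 20: x=0.059, v=0.099, θ=0.013, ω=-0.123
apply F[20]=-0.921 → step 21: x=0.061, v=0.089, θ=0.010, ω=-0.109
apply F[21]=-0.876 → step 22: x=0.063, v=0.079, θ=0.008, ω=-0.097
apply F[22]=-0.829 → step 23: x=0.064, v=0.070, θ=0.007, ω=-0.085
apply F[23]=-0.781 → step 24: x=0.066, v=0.062, θ=0.005, ω=-0.075
apply F[24]=-0.732 → step 25: x=0.067, v=0.054, θ=0.004, ω=-0.066
apply F[25]=-0.685 → step 26: x=0.068, v=0.047, θ=0.002, ω=-0.057
apply F[26]=-0.640 → step 27: x=0.069, v=0.040, θ=0.001, ω=-0.050
apply F[27]=-0.596 → step 28: x=0.069, v=0.034, θ=0.000, ω=-0.043
apply F[28]=-0.554 → step 29: x=0.070, v=0.028, θ=-0.001, ω=-0.037
apply F[29]=-0.515 → step 30: x=0.071, v=0.023, θ=-0.001, ω=-0.031
max |θ| = 0.118 ≤ 0.153 over all 31 states.

Answer: never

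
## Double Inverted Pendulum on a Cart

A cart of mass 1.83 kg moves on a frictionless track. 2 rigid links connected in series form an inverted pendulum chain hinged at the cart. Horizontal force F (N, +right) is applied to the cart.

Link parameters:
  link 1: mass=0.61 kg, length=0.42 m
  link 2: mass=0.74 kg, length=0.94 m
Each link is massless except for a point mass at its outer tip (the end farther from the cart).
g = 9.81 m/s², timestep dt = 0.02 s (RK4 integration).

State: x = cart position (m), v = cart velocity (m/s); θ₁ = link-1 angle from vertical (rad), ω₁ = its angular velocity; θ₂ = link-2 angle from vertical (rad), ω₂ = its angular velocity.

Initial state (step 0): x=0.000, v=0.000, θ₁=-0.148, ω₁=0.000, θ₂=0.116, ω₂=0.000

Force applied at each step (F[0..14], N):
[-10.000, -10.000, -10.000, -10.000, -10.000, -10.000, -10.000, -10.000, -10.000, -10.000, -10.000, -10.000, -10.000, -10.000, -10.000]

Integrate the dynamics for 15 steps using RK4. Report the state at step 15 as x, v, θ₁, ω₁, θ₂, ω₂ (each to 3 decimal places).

Answer: x=-0.201, v=-1.358, θ₁=-0.154, ω₁=0.013, θ₂=0.405, ω₂=2.052

Derivation:
apply F[0]=-10.000 → step 1: x=-0.001, v=-0.088, θ₁=-0.148, ω₁=0.000, θ₂=0.117, ω₂=0.118
apply F[1]=-10.000 → step 2: x=-0.004, v=-0.177, θ₁=-0.148, ω₁=-0.000, θ₂=0.121, ω₂=0.236
apply F[2]=-10.000 → step 3: x=-0.008, v=-0.266, θ₁=-0.148, ω₁=-0.001, θ₂=0.127, ω₂=0.356
apply F[3]=-10.000 → step 4: x=-0.014, v=-0.355, θ₁=-0.148, ω₁=-0.003, θ₂=0.135, ω₂=0.478
apply F[4]=-10.000 → step 5: x=-0.022, v=-0.444, θ₁=-0.148, ω₁=-0.007, θ₂=0.146, ω₂=0.602
apply F[5]=-10.000 → step 6: x=-0.032, v=-0.533, θ₁=-0.148, ω₁=-0.012, θ₂=0.159, ω₂=0.730
apply F[6]=-10.000 → step 7: x=-0.043, v=-0.622, θ₁=-0.149, ω₁=-0.019, θ₂=0.175, ω₂=0.861
apply F[7]=-10.000 → step 8: x=-0.057, v=-0.713, θ₁=-0.149, ω₁=-0.026, θ₂=0.194, ω₂=0.997
apply F[8]=-10.000 → step 9: x=-0.072, v=-0.803, θ₁=-0.150, ω₁=-0.034, θ₂=0.215, ω₂=1.137
apply F[9]=-10.000 → step 10: x=-0.089, v=-0.894, θ₁=-0.150, ω₁=-0.041, θ₂=0.239, ω₂=1.281
apply F[10]=-10.000 → step 11: x=-0.108, v=-0.985, θ₁=-0.151, ω₁=-0.045, θ₂=0.266, ω₂=1.429
apply F[11]=-10.000 → step 12: x=-0.128, v=-1.078, θ₁=-0.152, ω₁=-0.044, θ₂=0.296, ω₂=1.580
apply F[12]=-10.000 → step 13: x=-0.151, v=-1.170, θ₁=-0.153, ω₁=-0.037, θ₂=0.329, ω₂=1.736
apply F[13]=-10.000 → step 14: x=-0.175, v=-1.264, θ₁=-0.154, ω₁=-0.019, θ₂=0.366, ω₂=1.893
apply F[14]=-10.000 → step 15: x=-0.201, v=-1.358, θ₁=-0.154, ω₁=0.013, θ₂=0.405, ω₂=2.052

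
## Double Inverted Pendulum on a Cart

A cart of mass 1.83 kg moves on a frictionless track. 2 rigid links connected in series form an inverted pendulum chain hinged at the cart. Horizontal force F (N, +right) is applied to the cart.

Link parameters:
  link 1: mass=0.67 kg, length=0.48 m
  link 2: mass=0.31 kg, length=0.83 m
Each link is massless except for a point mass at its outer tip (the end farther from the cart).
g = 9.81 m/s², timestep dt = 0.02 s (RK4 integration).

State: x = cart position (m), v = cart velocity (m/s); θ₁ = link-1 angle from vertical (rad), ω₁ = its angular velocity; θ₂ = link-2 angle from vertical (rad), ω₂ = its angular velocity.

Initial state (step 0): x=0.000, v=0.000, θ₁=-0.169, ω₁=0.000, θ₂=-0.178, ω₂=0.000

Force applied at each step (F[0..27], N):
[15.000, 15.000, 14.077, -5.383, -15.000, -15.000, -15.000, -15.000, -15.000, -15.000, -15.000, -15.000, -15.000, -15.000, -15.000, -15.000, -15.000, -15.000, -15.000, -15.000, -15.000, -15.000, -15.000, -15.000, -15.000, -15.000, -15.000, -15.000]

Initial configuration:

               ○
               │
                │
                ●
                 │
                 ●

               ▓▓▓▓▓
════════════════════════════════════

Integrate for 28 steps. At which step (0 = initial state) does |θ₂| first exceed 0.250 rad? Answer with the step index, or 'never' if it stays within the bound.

apply F[0]=+15.000 → step 1: x=0.002, v=0.179, θ₁=-0.173, ω₁=-0.435, θ₂=-0.178, ω₂=-0.002
apply F[1]=+15.000 → step 2: x=0.007, v=0.358, θ₁=-0.186, ω₁=-0.875, θ₂=-0.178, ω₂=-0.002
apply F[2]=+14.077 → step 3: x=0.016, v=0.527, θ₁=-0.208, ω₁=-1.303, θ₂=-0.178, ω₂=0.003
apply F[3]=-5.383 → step 4: x=0.026, v=0.490, θ₁=-0.234, ω₁=-1.325, θ₂=-0.178, ω₂=0.017
apply F[4]=-15.000 → step 5: x=0.035, v=0.353, θ₁=-0.259, ω₁=-1.162, θ₂=-0.177, ω₂=0.042
apply F[5]=-15.000 → step 6: x=0.040, v=0.219, θ₁=-0.281, ω₁=-1.023, θ₂=-0.176, ω₂=0.077
apply F[6]=-15.000 → step 7: x=0.043, v=0.088, θ₁=-0.300, ω₁=-0.902, θ₂=-0.174, ω₂=0.121
apply F[7]=-15.000 → step 8: x=0.044, v=-0.040, θ₁=-0.317, ω₁=-0.800, θ₂=-0.171, ω₂=0.173
apply F[8]=-15.000 → step 9: x=0.042, v=-0.167, θ₁=-0.332, ω₁=-0.712, θ₂=-0.167, ω₂=0.233
apply F[9]=-15.000 → step 10: x=0.037, v=-0.292, θ₁=-0.346, ω₁=-0.639, θ₂=-0.162, ω₂=0.300
apply F[10]=-15.000 → step 11: x=0.030, v=-0.415, θ₁=-0.358, ω₁=-0.578, θ₂=-0.155, ω₂=0.374
apply F[11]=-15.000 → step 12: x=0.021, v=-0.537, θ₁=-0.369, ω₁=-0.528, θ₂=-0.147, ω₂=0.455
apply F[12]=-15.000 → step 13: x=0.009, v=-0.659, θ₁=-0.379, ω₁=-0.489, θ₂=-0.137, ω₂=0.543
apply F[13]=-15.000 → step 14: x=-0.006, v=-0.779, θ₁=-0.389, ω₁=-0.459, θ₂=-0.125, ω₂=0.639
apply F[14]=-15.000 → step 15: x=-0.023, v=-0.899, θ₁=-0.398, ω₁=-0.438, θ₂=-0.111, ω₂=0.742
apply F[15]=-15.000 → step 16: x=-0.042, v=-1.018, θ₁=-0.406, ω₁=-0.425, θ₂=-0.095, ω₂=0.853
apply F[16]=-15.000 → step 17: x=-0.063, v=-1.137, θ₁=-0.415, ω₁=-0.420, θ₂=-0.077, ω₂=0.971
apply F[17]=-15.000 → step 18: x=-0.087, v=-1.255, θ₁=-0.423, ω₁=-0.422, θ₂=-0.056, ω₂=1.098
apply F[18]=-15.000 → step 19: x=-0.113, v=-1.373, θ₁=-0.432, ω₁=-0.430, θ₂=-0.033, ω₂=1.234
apply F[19]=-15.000 → step 20: x=-0.142, v=-1.492, θ₁=-0.440, ω₁=-0.444, θ₂=-0.007, ω₂=1.378
apply F[20]=-15.000 → step 21: x=-0.173, v=-1.610, θ₁=-0.449, ω₁=-0.463, θ₂=0.022, ω₂=1.530
apply F[21]=-15.000 → step 22: x=-0.207, v=-1.728, θ₁=-0.459, ω₁=-0.485, θ₂=0.054, ω₂=1.692
apply F[22]=-15.000 → step 23: x=-0.242, v=-1.847, θ₁=-0.469, ω₁=-0.509, θ₂=0.090, ω₂=1.862
apply F[23]=-15.000 → step 24: x=-0.280, v=-1.966, θ₁=-0.479, ω₁=-0.534, θ₂=0.129, ω₂=2.040
apply F[24]=-15.000 → step 25: x=-0.321, v=-2.085, θ₁=-0.490, ω₁=-0.556, θ₂=0.171, ω₂=2.226
apply F[25]=-15.000 → step 26: x=-0.364, v=-2.205, θ₁=-0.501, ω₁=-0.575, θ₂=0.218, ω₂=2.420
apply F[26]=-15.000 → step 27: x=-0.409, v=-2.326, θ₁=-0.513, ω₁=-0.586, θ₂=0.268, ω₂=2.620
apply F[27]=-15.000 → step 28: x=-0.457, v=-2.447, θ₁=-0.525, ω₁=-0.588, θ₂=0.323, ω₂=2.826
|θ₂| = 0.268 > 0.250 first at step 27.

Answer: 27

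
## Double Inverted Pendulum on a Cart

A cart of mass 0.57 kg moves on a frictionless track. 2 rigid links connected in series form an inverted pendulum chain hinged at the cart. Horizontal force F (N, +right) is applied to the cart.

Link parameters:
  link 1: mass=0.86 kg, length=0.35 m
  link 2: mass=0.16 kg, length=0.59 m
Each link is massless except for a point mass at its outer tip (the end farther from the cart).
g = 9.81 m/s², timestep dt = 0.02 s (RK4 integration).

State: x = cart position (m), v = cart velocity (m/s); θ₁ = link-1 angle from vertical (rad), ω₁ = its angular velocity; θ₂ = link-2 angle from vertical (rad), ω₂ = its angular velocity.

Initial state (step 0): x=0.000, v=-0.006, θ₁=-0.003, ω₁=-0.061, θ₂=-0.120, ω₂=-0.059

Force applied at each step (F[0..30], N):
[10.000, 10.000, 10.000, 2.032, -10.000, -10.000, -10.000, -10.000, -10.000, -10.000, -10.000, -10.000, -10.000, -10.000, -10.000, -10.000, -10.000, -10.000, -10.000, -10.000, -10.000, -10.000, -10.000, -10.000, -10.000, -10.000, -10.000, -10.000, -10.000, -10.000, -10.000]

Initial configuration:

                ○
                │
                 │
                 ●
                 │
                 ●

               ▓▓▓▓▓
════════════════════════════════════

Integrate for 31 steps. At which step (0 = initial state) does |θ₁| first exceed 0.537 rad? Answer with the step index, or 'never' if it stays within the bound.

Answer: never

Derivation:
apply F[0]=+10.000 → step 1: x=0.003, v=0.347, θ₁=-0.014, ω₁=-1.063, θ₂=-0.122, ω₂=-0.103
apply F[1]=+10.000 → step 2: x=0.014, v=0.706, θ₁=-0.046, ω₁=-2.096, θ₂=-0.124, ω₂=-0.134
apply F[2]=+10.000 → step 3: x=0.032, v=1.072, θ₁=-0.098, ω₁=-3.173, θ₂=-0.127, ω₂=-0.148
apply F[3]=+2.032 → step 4: x=0.054, v=1.167, θ₁=-0.165, ω₁=-3.517, θ₂=-0.130, ω₂=-0.148
apply F[4]=-10.000 → step 5: x=0.075, v=0.880, θ₁=-0.228, ω₁=-2.827, θ₂=-0.133, ω₂=-0.124
apply F[5]=-10.000 → step 6: x=0.089, v=0.623, θ₁=-0.279, ω₁=-2.272, θ₂=-0.135, ω₂=-0.073
apply F[6]=-10.000 → step 7: x=0.100, v=0.391, θ₁=-0.320, ω₁=-1.825, θ₂=-0.135, ω₂=0.001
apply F[7]=-10.000 → step 8: x=0.105, v=0.179, θ₁=-0.353, ω₁=-1.463, θ₂=-0.134, ω₂=0.096
apply F[8]=-10.000 → step 9: x=0.107, v=-0.018, θ₁=-0.379, ω₁=-1.166, θ₂=-0.131, ω₂=0.207
apply F[9]=-10.000 → step 10: x=0.105, v=-0.205, θ₁=-0.400, ω₁=-0.917, θ₂=-0.126, ω₂=0.332
apply F[10]=-10.000 → step 11: x=0.099, v=-0.384, θ₁=-0.416, ω₁=-0.706, θ₂=-0.118, ω₂=0.470
apply F[11]=-10.000 → step 12: x=0.089, v=-0.557, θ₁=-0.428, ω₁=-0.521, θ₂=-0.107, ω₂=0.618
apply F[12]=-10.000 → step 13: x=0.076, v=-0.726, θ₁=-0.437, ω₁=-0.356, θ₂=-0.093, ω₂=0.777
apply F[13]=-10.000 → step 14: x=0.060, v=-0.893, θ₁=-0.442, ω₁=-0.204, θ₂=-0.076, ω₂=0.946
apply F[14]=-10.000 → step 15: x=0.041, v=-1.059, θ₁=-0.445, ω₁=-0.058, θ₂=-0.055, ω₂=1.124
apply F[15]=-10.000 → step 16: x=0.018, v=-1.225, θ₁=-0.445, ω₁=0.087, θ₂=-0.031, ω₂=1.312
apply F[16]=-10.000 → step 17: x=-0.008, v=-1.393, θ₁=-0.441, ω₁=0.237, θ₂=-0.003, ω₂=1.510
apply F[17]=-10.000 → step 18: x=-0.038, v=-1.564, θ₁=-0.435, ω₁=0.398, θ₂=0.029, ω₂=1.718
apply F[18]=-10.000 → step 19: x=-0.071, v=-1.740, θ₁=-0.425, ω₁=0.576, θ₂=0.066, ω₂=1.935
apply F[19]=-10.000 → step 20: x=-0.107, v=-1.921, θ₁=-0.412, ω₁=0.780, θ₂=0.107, ω₂=2.161
apply F[20]=-10.000 → step 21: x=-0.148, v=-2.110, θ₁=-0.394, ω₁=1.018, θ₂=0.152, ω₂=2.396
apply F[21]=-10.000 → step 22: x=-0.192, v=-2.310, θ₁=-0.371, ω₁=1.303, θ₂=0.203, ω₂=2.637
apply F[22]=-10.000 → step 23: x=-0.240, v=-2.524, θ₁=-0.341, ω₁=1.648, θ₂=0.258, ω₂=2.881
apply F[23]=-10.000 → step 24: x=-0.293, v=-2.756, θ₁=-0.304, ω₁=2.073, θ₂=0.318, ω₂=3.122
apply F[24]=-10.000 → step 25: x=-0.351, v=-3.011, θ₁=-0.258, ω₁=2.600, θ₂=0.383, ω₂=3.351
apply F[25]=-10.000 → step 26: x=-0.414, v=-3.293, θ₁=-0.200, ω₁=3.254, θ₂=0.452, ω₂=3.553
apply F[26]=-10.000 → step 27: x=-0.483, v=-3.608, θ₁=-0.127, ω₁=4.058, θ₂=0.525, ω₂=3.704
apply F[27]=-10.000 → step 28: x=-0.558, v=-3.949, θ₁=-0.036, ω₁=5.014, θ₂=0.599, ω₂=3.771
apply F[28]=-10.000 → step 29: x=-0.641, v=-4.297, θ₁=0.075, ω₁=6.071, θ₂=0.675, ω₂=3.720
apply F[29]=-10.000 → step 30: x=-0.730, v=-4.605, θ₁=0.206, ω₁=7.097, θ₂=0.747, ω₂=3.542
apply F[30]=-10.000 → step 31: x=-0.824, v=-4.818, θ₁=0.357, ω₁=7.929, θ₂=0.816, ω₂=3.278
max |θ₁| = 0.445 ≤ 0.537 over all 32 states.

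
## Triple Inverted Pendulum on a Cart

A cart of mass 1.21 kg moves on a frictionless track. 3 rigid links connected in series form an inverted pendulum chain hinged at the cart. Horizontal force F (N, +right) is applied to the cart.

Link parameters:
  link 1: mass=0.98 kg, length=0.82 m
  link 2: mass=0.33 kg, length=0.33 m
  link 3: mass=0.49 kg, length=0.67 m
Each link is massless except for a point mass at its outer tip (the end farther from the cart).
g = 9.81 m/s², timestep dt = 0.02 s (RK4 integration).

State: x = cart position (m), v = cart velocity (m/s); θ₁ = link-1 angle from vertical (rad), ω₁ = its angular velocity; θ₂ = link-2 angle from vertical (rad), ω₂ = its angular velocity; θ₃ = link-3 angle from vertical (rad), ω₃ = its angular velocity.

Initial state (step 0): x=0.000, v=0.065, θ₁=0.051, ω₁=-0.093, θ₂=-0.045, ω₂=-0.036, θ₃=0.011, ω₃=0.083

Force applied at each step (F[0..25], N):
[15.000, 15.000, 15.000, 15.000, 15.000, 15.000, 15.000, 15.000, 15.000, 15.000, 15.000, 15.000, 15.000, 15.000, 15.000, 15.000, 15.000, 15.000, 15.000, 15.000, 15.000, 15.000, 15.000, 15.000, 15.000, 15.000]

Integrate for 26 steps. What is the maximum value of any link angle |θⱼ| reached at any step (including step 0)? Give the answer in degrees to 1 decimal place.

Answer: 99.6°

Derivation:
apply F[0]=+15.000 → step 1: x=0.004, v=0.298, θ₁=0.047, ω₁=-0.345, θ₂=-0.047, ω₂=-0.197, θ₃=0.013, ω₃=0.127
apply F[1]=+15.000 → step 2: x=0.012, v=0.533, θ₁=0.037, ω₁=-0.603, θ₂=-0.053, ω₂=-0.356, θ₃=0.016, ω₃=0.174
apply F[2]=+15.000 → step 3: x=0.025, v=0.773, θ₁=0.022, ω₁=-0.871, θ₂=-0.062, ω₂=-0.513, θ₃=0.020, ω₃=0.226
apply F[3]=+15.000 → step 4: x=0.043, v=1.017, θ₁=0.002, ω₁=-1.152, θ₂=-0.073, ω₂=-0.663, θ₃=0.025, ω₃=0.285
apply F[4]=+15.000 → step 5: x=0.066, v=1.267, θ₁=-0.024, ω₁=-1.448, θ₂=-0.088, ω₂=-0.802, θ₃=0.031, ω₃=0.348
apply F[5]=+15.000 → step 6: x=0.094, v=1.523, θ₁=-0.056, ω₁=-1.762, θ₂=-0.105, ω₂=-0.924, θ₃=0.039, ω₃=0.413
apply F[6]=+15.000 → step 7: x=0.127, v=1.783, θ₁=-0.094, ω₁=-2.091, θ₂=-0.125, ω₂=-1.020, θ₃=0.048, ω₃=0.473
apply F[7]=+15.000 → step 8: x=0.165, v=2.044, θ₁=-0.140, ω₁=-2.433, θ₂=-0.146, ω₂=-1.083, θ₃=0.058, ω₃=0.520
apply F[8]=+15.000 → step 9: x=0.208, v=2.300, θ₁=-0.192, ω₁=-2.781, θ₂=-0.168, ω₂=-1.107, θ₃=0.069, ω₃=0.542
apply F[9]=+15.000 → step 10: x=0.257, v=2.545, θ₁=-0.251, ω₁=-3.123, θ₂=-0.190, ω₂=-1.092, θ₃=0.079, ω₃=0.528
apply F[10]=+15.000 → step 11: x=0.310, v=2.770, θ₁=-0.317, ω₁=-3.450, θ₂=-0.211, ω₂=-1.049, θ₃=0.089, ω₃=0.471
apply F[11]=+15.000 → step 12: x=0.368, v=2.970, θ₁=-0.389, ω₁=-3.748, θ₂=-0.232, ω₂=-0.996, θ₃=0.098, ω₃=0.367
apply F[12]=+15.000 → step 13: x=0.429, v=3.138, θ₁=-0.466, ω₁=-4.012, θ₂=-0.251, ω₂=-0.958, θ₃=0.104, ω₃=0.218
apply F[13]=+15.000 → step 14: x=0.493, v=3.273, θ₁=-0.549, ω₁=-4.237, θ₂=-0.270, ω₂=-0.960, θ₃=0.106, ω₃=0.031
apply F[14]=+15.000 → step 15: x=0.559, v=3.374, θ₁=-0.635, ω₁=-4.425, θ₂=-0.290, ω₂=-1.020, θ₃=0.105, ω₃=-0.184
apply F[15]=+15.000 → step 16: x=0.628, v=3.444, θ₁=-0.726, ω₁=-4.581, θ₂=-0.312, ω₂=-1.150, θ₃=0.099, ω₃=-0.418
apply F[16]=+15.000 → step 17: x=0.697, v=3.485, θ₁=-0.818, ω₁=-4.711, θ₂=-0.337, ω₂=-1.353, θ₃=0.088, ω₃=-0.665
apply F[17]=+15.000 → step 18: x=0.767, v=3.500, θ₁=-0.914, ω₁=-4.822, θ₂=-0.366, ω₂=-1.627, θ₃=0.072, ω₃=-0.923
apply F[18]=+15.000 → step 19: x=0.837, v=3.491, θ₁=-1.011, ω₁=-4.919, θ₂=-0.402, ω₂=-1.964, θ₃=0.051, ω₃=-1.190
apply F[19]=+15.000 → step 20: x=0.906, v=3.460, θ₁=-1.111, ω₁=-5.006, θ₂=-0.445, ω₂=-2.353, θ₃=0.025, ω₃=-1.469
apply F[20]=+15.000 → step 21: x=0.975, v=3.408, θ₁=-1.211, ω₁=-5.088, θ₂=-0.496, ω₂=-2.785, θ₃=-0.008, ω₃=-1.766
apply F[21]=+15.000 → step 22: x=1.043, v=3.336, θ₁=-1.314, ω₁=-5.165, θ₂=-0.557, ω₂=-3.244, θ₃=-0.046, ω₃=-2.087
apply F[22]=+15.000 → step 23: x=1.108, v=3.245, θ₁=-1.418, ω₁=-5.241, θ₂=-0.626, ω₂=-3.719, θ₃=-0.091, ω₃=-2.440
apply F[23]=+15.000 → step 24: x=1.172, v=3.133, θ₁=-1.524, ω₁=-5.314, θ₂=-0.706, ω₂=-4.195, θ₃=-0.144, ω₃=-2.837
apply F[24]=+15.000 → step 25: x=1.234, v=3.003, θ₁=-1.631, ω₁=-5.387, θ₂=-0.794, ω₂=-4.655, θ₃=-0.205, ω₃=-3.287
apply F[25]=+15.000 → step 26: x=1.292, v=2.855, θ₁=-1.739, ω₁=-5.458, θ₂=-0.891, ω₂=-5.083, θ₃=-0.276, ω₃=-3.803
Max |angle| over trajectory = 1.739 rad = 99.6°.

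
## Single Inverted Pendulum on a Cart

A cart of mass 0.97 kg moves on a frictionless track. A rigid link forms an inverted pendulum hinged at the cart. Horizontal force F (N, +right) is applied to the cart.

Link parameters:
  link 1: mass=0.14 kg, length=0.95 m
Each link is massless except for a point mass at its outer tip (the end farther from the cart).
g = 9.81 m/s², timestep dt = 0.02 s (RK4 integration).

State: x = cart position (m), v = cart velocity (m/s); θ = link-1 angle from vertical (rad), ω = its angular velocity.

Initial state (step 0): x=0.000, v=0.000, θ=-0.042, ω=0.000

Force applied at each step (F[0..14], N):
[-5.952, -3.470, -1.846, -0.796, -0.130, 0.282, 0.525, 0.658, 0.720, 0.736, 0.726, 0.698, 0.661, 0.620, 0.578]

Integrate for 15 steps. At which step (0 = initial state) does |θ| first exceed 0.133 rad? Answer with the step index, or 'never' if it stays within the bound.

Answer: never

Derivation:
apply F[0]=-5.952 → step 1: x=-0.001, v=-0.122, θ=-0.041, ω=0.119
apply F[1]=-3.470 → step 2: x=-0.004, v=-0.192, θ=-0.038, ω=0.185
apply F[2]=-1.846 → step 3: x=-0.009, v=-0.229, θ=-0.034, ω=0.217
apply F[3]=-0.796 → step 4: x=-0.013, v=-0.245, θ=-0.029, ω=0.227
apply F[4]=-0.130 → step 5: x=-0.018, v=-0.246, θ=-0.025, ω=0.223
apply F[5]=+0.282 → step 6: x=-0.023, v=-0.240, θ=-0.020, ω=0.212
apply F[6]=+0.525 → step 7: x=-0.028, v=-0.229, θ=-0.016, ω=0.196
apply F[7]=+0.658 → step 8: x=-0.032, v=-0.215, θ=-0.013, ω=0.178
apply F[8]=+0.720 → step 9: x=-0.036, v=-0.199, θ=-0.009, ω=0.160
apply F[9]=+0.736 → step 10: x=-0.040, v=-0.184, θ=-0.006, ω=0.142
apply F[10]=+0.726 → step 11: x=-0.044, v=-0.169, θ=-0.004, ω=0.125
apply F[11]=+0.698 → step 12: x=-0.047, v=-0.155, θ=-0.001, ω=0.109
apply F[12]=+0.661 → step 13: x=-0.050, v=-0.141, θ=0.001, ω=0.095
apply F[13]=+0.620 → step 14: x=-0.053, v=-0.128, θ=0.003, ω=0.082
apply F[14]=+0.578 → step 15: x=-0.055, v=-0.116, θ=0.004, ω=0.070
max |θ| = 0.042 ≤ 0.133 over all 16 states.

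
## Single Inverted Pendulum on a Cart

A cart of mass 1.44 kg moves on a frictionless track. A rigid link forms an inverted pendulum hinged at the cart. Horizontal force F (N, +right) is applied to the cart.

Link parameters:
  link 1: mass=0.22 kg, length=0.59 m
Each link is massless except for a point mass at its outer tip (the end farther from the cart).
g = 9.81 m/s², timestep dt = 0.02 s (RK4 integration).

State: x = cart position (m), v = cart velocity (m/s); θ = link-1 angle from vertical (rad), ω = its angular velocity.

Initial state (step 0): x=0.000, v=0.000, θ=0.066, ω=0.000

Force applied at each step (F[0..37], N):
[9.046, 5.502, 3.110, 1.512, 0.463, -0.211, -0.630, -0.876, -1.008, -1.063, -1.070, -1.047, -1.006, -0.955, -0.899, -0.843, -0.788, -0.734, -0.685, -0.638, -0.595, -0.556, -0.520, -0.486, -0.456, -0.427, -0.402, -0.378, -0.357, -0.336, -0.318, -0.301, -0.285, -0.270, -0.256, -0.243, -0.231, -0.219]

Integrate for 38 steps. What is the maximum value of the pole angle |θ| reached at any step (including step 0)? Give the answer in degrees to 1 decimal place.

apply F[0]=+9.046 → step 1: x=0.001, v=0.124, θ=0.064, ω=-0.187
apply F[1]=+5.502 → step 2: x=0.004, v=0.198, θ=0.059, ω=-0.293
apply F[2]=+3.110 → step 3: x=0.009, v=0.240, θ=0.053, ω=-0.344
apply F[3]=+1.512 → step 4: x=0.014, v=0.259, θ=0.046, ω=-0.361
apply F[4]=+0.463 → step 5: x=0.019, v=0.264, θ=0.039, ω=-0.356
apply F[5]=-0.211 → step 6: x=0.024, v=0.260, θ=0.032, ω=-0.337
apply F[6]=-0.630 → step 7: x=0.029, v=0.251, θ=0.025, ω=-0.311
apply F[7]=-0.876 → step 8: x=0.034, v=0.238, θ=0.019, ω=-0.282
apply F[8]=-1.008 → step 9: x=0.039, v=0.223, θ=0.014, ω=-0.252
apply F[9]=-1.063 → step 10: x=0.043, v=0.208, θ=0.009, ω=-0.223
apply F[10]=-1.070 → step 11: x=0.047, v=0.193, θ=0.005, ω=-0.195
apply F[11]=-1.047 → step 12: x=0.051, v=0.179, θ=0.002, ω=-0.169
apply F[12]=-1.006 → step 13: x=0.054, v=0.165, θ=-0.002, ω=-0.145
apply F[13]=-0.955 → step 14: x=0.058, v=0.151, θ=-0.004, ω=-0.124
apply F[14]=-0.899 → step 15: x=0.060, v=0.139, θ=-0.007, ω=-0.105
apply F[15]=-0.843 → step 16: x=0.063, v=0.128, θ=-0.009, ω=-0.088
apply F[16]=-0.788 → step 17: x=0.066, v=0.117, θ=-0.010, ω=-0.073
apply F[17]=-0.734 → step 18: x=0.068, v=0.107, θ=-0.011, ω=-0.060
apply F[18]=-0.685 → step 19: x=0.070, v=0.098, θ=-0.013, ω=-0.048
apply F[19]=-0.638 → step 20: x=0.072, v=0.089, θ=-0.013, ω=-0.038
apply F[20]=-0.595 → step 21: x=0.073, v=0.082, θ=-0.014, ω=-0.029
apply F[21]=-0.556 → step 22: x=0.075, v=0.074, θ=-0.015, ω=-0.022
apply F[22]=-0.520 → step 23: x=0.076, v=0.068, θ=-0.015, ω=-0.015
apply F[23]=-0.486 → step 24: x=0.078, v=0.061, θ=-0.015, ω=-0.010
apply F[24]=-0.456 → step 25: x=0.079, v=0.055, θ=-0.015, ω=-0.005
apply F[25]=-0.427 → step 26: x=0.080, v=0.050, θ=-0.015, ω=-0.001
apply F[26]=-0.402 → step 27: x=0.081, v=0.045, θ=-0.015, ω=0.003
apply F[27]=-0.378 → step 28: x=0.082, v=0.040, θ=-0.015, ω=0.006
apply F[28]=-0.357 → step 29: x=0.082, v=0.036, θ=-0.015, ω=0.009
apply F[29]=-0.336 → step 30: x=0.083, v=0.031, θ=-0.015, ω=0.011
apply F[30]=-0.318 → step 31: x=0.084, v=0.027, θ=-0.015, ω=0.012
apply F[31]=-0.301 → step 32: x=0.084, v=0.024, θ=-0.014, ω=0.014
apply F[32]=-0.285 → step 33: x=0.085, v=0.020, θ=-0.014, ω=0.015
apply F[33]=-0.270 → step 34: x=0.085, v=0.017, θ=-0.014, ω=0.016
apply F[34]=-0.256 → step 35: x=0.085, v=0.014, θ=-0.014, ω=0.017
apply F[35]=-0.243 → step 36: x=0.086, v=0.011, θ=-0.013, ω=0.018
apply F[36]=-0.231 → step 37: x=0.086, v=0.008, θ=-0.013, ω=0.018
apply F[37]=-0.219 → step 38: x=0.086, v=0.005, θ=-0.012, ω=0.018
Max |angle| over trajectory = 0.066 rad = 3.8°.

Answer: 3.8°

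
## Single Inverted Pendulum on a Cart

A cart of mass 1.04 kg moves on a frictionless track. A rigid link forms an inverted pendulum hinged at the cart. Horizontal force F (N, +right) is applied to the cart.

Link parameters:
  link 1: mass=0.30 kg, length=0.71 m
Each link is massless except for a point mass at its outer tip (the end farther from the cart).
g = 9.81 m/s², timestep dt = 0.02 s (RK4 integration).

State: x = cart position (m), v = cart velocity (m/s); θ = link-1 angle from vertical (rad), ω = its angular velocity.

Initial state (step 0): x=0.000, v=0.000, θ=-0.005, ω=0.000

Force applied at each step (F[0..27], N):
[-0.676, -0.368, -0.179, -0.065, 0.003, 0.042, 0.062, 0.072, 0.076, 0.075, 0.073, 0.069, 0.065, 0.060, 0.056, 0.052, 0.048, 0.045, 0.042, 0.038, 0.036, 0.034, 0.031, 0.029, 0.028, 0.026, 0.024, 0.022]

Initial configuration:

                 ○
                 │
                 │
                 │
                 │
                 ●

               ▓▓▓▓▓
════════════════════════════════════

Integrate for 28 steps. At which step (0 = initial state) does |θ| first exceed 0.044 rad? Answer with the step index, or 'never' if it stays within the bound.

apply F[0]=-0.676 → step 1: x=-0.000, v=-0.013, θ=-0.005, ω=0.017
apply F[1]=-0.368 → step 2: x=-0.000, v=-0.020, θ=-0.004, ω=0.025
apply F[2]=-0.179 → step 3: x=-0.001, v=-0.023, θ=-0.004, ω=0.028
apply F[3]=-0.065 → step 4: x=-0.001, v=-0.024, θ=-0.003, ω=0.029
apply F[4]=+0.003 → step 5: x=-0.002, v=-0.024, θ=-0.003, ω=0.028
apply F[5]=+0.042 → step 6: x=-0.002, v=-0.023, θ=-0.002, ω=0.026
apply F[6]=+0.062 → step 7: x=-0.003, v=-0.021, θ=-0.002, ω=0.023
apply F[7]=+0.072 → step 8: x=-0.003, v=-0.020, θ=-0.001, ω=0.021
apply F[8]=+0.076 → step 9: x=-0.004, v=-0.018, θ=-0.001, ω=0.018
apply F[9]=+0.075 → step 10: x=-0.004, v=-0.017, θ=-0.001, ω=0.016
apply F[10]=+0.073 → step 11: x=-0.004, v=-0.015, θ=-0.000, ω=0.014
apply F[11]=+0.069 → step 12: x=-0.004, v=-0.014, θ=-0.000, ω=0.012
apply F[12]=+0.065 → step 13: x=-0.005, v=-0.013, θ=0.000, ω=0.010
apply F[13]=+0.060 → step 14: x=-0.005, v=-0.012, θ=0.000, ω=0.009
apply F[14]=+0.056 → step 15: x=-0.005, v=-0.011, θ=0.001, ω=0.007
apply F[15]=+0.052 → step 16: x=-0.005, v=-0.010, θ=0.001, ω=0.006
apply F[16]=+0.048 → step 17: x=-0.006, v=-0.009, θ=0.001, ω=0.005
apply F[17]=+0.045 → step 18: x=-0.006, v=-0.008, θ=0.001, ω=0.004
apply F[18]=+0.042 → step 19: x=-0.006, v=-0.007, θ=0.001, ω=0.003
apply F[19]=+0.038 → step 20: x=-0.006, v=-0.007, θ=0.001, ω=0.003
apply F[20]=+0.036 → step 21: x=-0.006, v=-0.006, θ=0.001, ω=0.002
apply F[21]=+0.034 → step 22: x=-0.006, v=-0.005, θ=0.001, ω=0.001
apply F[22]=+0.031 → step 23: x=-0.006, v=-0.005, θ=0.001, ω=0.001
apply F[23]=+0.029 → step 24: x=-0.006, v=-0.004, θ=0.001, ω=0.001
apply F[24]=+0.028 → step 25: x=-0.007, v=-0.004, θ=0.001, ω=0.000
apply F[25]=+0.026 → step 26: x=-0.007, v=-0.003, θ=0.001, ω=-0.000
apply F[26]=+0.024 → step 27: x=-0.007, v=-0.003, θ=0.001, ω=-0.000
apply F[27]=+0.022 → step 28: x=-0.007, v=-0.003, θ=0.001, ω=-0.000
max |θ| = 0.005 ≤ 0.044 over all 29 states.

Answer: never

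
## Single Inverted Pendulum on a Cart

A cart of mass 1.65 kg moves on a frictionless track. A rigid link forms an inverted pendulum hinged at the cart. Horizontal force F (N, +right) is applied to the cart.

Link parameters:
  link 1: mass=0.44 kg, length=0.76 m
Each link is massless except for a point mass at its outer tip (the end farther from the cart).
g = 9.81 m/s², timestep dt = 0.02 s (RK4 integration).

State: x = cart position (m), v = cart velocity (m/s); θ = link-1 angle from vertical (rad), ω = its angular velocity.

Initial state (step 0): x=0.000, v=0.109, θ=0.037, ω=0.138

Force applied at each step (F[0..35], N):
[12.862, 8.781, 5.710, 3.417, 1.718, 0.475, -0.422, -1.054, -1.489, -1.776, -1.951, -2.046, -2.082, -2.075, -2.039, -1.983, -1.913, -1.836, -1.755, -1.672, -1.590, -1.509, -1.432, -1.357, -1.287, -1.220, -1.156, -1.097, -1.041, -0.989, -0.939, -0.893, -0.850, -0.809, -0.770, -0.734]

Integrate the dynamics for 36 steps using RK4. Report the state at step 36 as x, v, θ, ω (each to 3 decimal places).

apply F[0]=+12.862 → step 1: x=0.004, v=0.263, θ=0.038, ω=-0.055
apply F[1]=+8.781 → step 2: x=0.010, v=0.367, θ=0.035, ω=-0.182
apply F[2]=+5.710 → step 3: x=0.018, v=0.435, θ=0.031, ω=-0.263
apply F[3]=+3.417 → step 4: x=0.027, v=0.475, θ=0.025, ω=-0.308
apply F[4]=+1.718 → step 5: x=0.037, v=0.494, θ=0.019, ω=-0.328
apply F[5]=+0.475 → step 6: x=0.047, v=0.499, θ=0.012, ω=-0.330
apply F[6]=-0.422 → step 7: x=0.057, v=0.494, θ=0.006, ω=-0.321
apply F[7]=-1.054 → step 8: x=0.066, v=0.481, θ=-0.000, ω=-0.303
apply F[8]=-1.489 → step 9: x=0.076, v=0.463, θ=-0.006, ω=-0.280
apply F[9]=-1.776 → step 10: x=0.085, v=0.442, θ=-0.012, ω=-0.255
apply F[10]=-1.951 → step 11: x=0.094, v=0.419, θ=-0.016, ω=-0.228
apply F[11]=-2.046 → step 12: x=0.102, v=0.395, θ=-0.021, ω=-0.202
apply F[12]=-2.082 → step 13: x=0.109, v=0.371, θ=-0.024, ω=-0.176
apply F[13]=-2.075 → step 14: x=0.117, v=0.347, θ=-0.028, ω=-0.151
apply F[14]=-2.039 → step 15: x=0.123, v=0.324, θ=-0.031, ω=-0.128
apply F[15]=-1.983 → step 16: x=0.129, v=0.302, θ=-0.033, ω=-0.107
apply F[16]=-1.913 → step 17: x=0.135, v=0.280, θ=-0.035, ω=-0.088
apply F[17]=-1.836 → step 18: x=0.141, v=0.260, θ=-0.036, ω=-0.070
apply F[18]=-1.755 → step 19: x=0.146, v=0.241, θ=-0.038, ω=-0.054
apply F[19]=-1.672 → step 20: x=0.150, v=0.222, θ=-0.039, ω=-0.040
apply F[20]=-1.590 → step 21: x=0.155, v=0.205, θ=-0.039, ω=-0.028
apply F[21]=-1.509 → step 22: x=0.159, v=0.189, θ=-0.040, ω=-0.016
apply F[22]=-1.432 → step 23: x=0.162, v=0.174, θ=-0.040, ω=-0.007
apply F[23]=-1.357 → step 24: x=0.166, v=0.159, θ=-0.040, ω=0.002
apply F[24]=-1.287 → step 25: x=0.169, v=0.146, θ=-0.040, ω=0.009
apply F[25]=-1.220 → step 26: x=0.171, v=0.133, θ=-0.040, ω=0.016
apply F[26]=-1.156 → step 27: x=0.174, v=0.121, θ=-0.039, ω=0.021
apply F[27]=-1.097 → step 28: x=0.176, v=0.110, θ=-0.039, ω=0.026
apply F[28]=-1.041 → step 29: x=0.178, v=0.099, θ=-0.038, ω=0.030
apply F[29]=-0.989 → step 30: x=0.180, v=0.089, θ=-0.038, ω=0.033
apply F[30]=-0.939 → step 31: x=0.182, v=0.080, θ=-0.037, ω=0.036
apply F[31]=-0.893 → step 32: x=0.183, v=0.071, θ=-0.036, ω=0.039
apply F[32]=-0.850 → step 33: x=0.185, v=0.062, θ=-0.035, ω=0.040
apply F[33]=-0.809 → step 34: x=0.186, v=0.055, θ=-0.035, ω=0.042
apply F[34]=-0.770 → step 35: x=0.187, v=0.047, θ=-0.034, ω=0.043
apply F[35]=-0.734 → step 36: x=0.188, v=0.040, θ=-0.033, ω=0.044

Answer: x=0.188, v=0.040, θ=-0.033, ω=0.044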